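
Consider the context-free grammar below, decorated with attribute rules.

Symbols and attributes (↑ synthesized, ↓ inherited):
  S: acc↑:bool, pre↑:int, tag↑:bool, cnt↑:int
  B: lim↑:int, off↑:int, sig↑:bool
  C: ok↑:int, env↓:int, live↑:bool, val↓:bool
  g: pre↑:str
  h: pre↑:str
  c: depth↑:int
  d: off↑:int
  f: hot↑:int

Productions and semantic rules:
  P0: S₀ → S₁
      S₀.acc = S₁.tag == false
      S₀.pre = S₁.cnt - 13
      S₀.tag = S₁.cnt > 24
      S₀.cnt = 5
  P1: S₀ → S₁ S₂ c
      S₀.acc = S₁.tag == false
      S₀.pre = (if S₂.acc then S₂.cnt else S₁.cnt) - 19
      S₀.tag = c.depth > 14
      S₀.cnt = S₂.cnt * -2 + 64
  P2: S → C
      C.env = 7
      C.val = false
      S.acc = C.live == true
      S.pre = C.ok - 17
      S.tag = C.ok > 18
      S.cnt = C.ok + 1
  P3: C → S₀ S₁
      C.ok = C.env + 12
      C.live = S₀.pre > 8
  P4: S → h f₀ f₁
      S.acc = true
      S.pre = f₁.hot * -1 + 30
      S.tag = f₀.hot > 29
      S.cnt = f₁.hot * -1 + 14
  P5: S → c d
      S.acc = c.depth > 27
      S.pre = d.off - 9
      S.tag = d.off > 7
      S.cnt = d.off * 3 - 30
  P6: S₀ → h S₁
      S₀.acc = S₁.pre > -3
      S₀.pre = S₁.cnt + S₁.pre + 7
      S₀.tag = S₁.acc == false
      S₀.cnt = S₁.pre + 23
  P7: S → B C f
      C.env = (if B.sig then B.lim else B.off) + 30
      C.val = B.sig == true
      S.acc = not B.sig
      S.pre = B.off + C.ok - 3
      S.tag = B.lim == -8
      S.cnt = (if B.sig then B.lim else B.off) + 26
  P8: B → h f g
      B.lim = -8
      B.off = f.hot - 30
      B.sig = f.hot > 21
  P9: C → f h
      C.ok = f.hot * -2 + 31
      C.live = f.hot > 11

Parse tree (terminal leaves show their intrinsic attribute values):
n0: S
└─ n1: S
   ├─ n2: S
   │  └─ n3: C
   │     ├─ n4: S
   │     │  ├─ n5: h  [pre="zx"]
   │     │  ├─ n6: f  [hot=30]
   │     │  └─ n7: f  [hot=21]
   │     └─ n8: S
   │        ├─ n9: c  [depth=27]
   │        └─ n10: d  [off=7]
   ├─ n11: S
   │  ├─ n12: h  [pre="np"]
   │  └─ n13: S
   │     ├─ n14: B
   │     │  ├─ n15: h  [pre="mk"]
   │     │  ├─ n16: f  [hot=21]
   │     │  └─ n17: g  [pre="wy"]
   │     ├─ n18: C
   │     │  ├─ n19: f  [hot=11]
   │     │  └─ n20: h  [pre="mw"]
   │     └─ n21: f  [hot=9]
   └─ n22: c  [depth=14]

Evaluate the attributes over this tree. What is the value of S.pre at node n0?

11

1. n3.env = 7  [7]
2. n3.val = false  [false]
3. n5.pre = "zx"  [terminal]
4. n6.hot = 30  [terminal]
5. n7.hot = 21  [terminal]
6. n4.acc = true  [true]
7. n4.pre = 9  [f₁.hot * -1 + 30]
8. n4.tag = true  [f₀.hot > 29]
9. n4.cnt = -7  [f₁.hot * -1 + 14]
10. n9.depth = 27  [terminal]
11. n10.off = 7  [terminal]
12. n8.acc = false  [c.depth > 27]
13. n8.pre = -2  [d.off - 9]
14. n8.tag = false  [d.off > 7]
15. n8.cnt = -9  [d.off * 3 - 30]
16. n3.ok = 19  [C.env + 12]
17. n3.live = true  [S₀.pre > 8]
18. n2.acc = true  [C.live == true]
19. n2.pre = 2  [C.ok - 17]
20. n2.tag = true  [C.ok > 18]
21. n2.cnt = 20  [C.ok + 1]
22. n12.pre = "np"  [terminal]
23. n15.pre = "mk"  [terminal]
24. n16.hot = 21  [terminal]
25. n17.pre = "wy"  [terminal]
26. n14.lim = -8  [-8]
27. n14.off = -9  [f.hot - 30]
28. n14.sig = false  [f.hot > 21]
29. n18.env = 21  [(if B.sig then B.lim else B.off) + 30]
30. n18.val = false  [B.sig == true]
31. n19.hot = 11  [terminal]
32. n20.pre = "mw"  [terminal]
33. n18.ok = 9  [f.hot * -2 + 31]
34. n18.live = false  [f.hot > 11]
35. n21.hot = 9  [terminal]
36. n13.acc = true  [not B.sig]
37. n13.pre = -3  [B.off + C.ok - 3]
38. n13.tag = true  [B.lim == -8]
39. n13.cnt = 17  [(if B.sig then B.lim else B.off) + 26]
40. n11.acc = false  [S₁.pre > -3]
41. n11.pre = 21  [S₁.cnt + S₁.pre + 7]
42. n11.tag = false  [S₁.acc == false]
43. n11.cnt = 20  [S₁.pre + 23]
44. n22.depth = 14  [terminal]
45. n1.acc = false  [S₁.tag == false]
46. n1.pre = 1  [(if S₂.acc then S₂.cnt else S₁.cnt) - 19]
47. n1.tag = false  [c.depth > 14]
48. n1.cnt = 24  [S₂.cnt * -2 + 64]
49. n0.acc = true  [S₁.tag == false]
50. n0.pre = 11  [S₁.cnt - 13]
51. n0.tag = false  [S₁.cnt > 24]
52. n0.cnt = 5  [5]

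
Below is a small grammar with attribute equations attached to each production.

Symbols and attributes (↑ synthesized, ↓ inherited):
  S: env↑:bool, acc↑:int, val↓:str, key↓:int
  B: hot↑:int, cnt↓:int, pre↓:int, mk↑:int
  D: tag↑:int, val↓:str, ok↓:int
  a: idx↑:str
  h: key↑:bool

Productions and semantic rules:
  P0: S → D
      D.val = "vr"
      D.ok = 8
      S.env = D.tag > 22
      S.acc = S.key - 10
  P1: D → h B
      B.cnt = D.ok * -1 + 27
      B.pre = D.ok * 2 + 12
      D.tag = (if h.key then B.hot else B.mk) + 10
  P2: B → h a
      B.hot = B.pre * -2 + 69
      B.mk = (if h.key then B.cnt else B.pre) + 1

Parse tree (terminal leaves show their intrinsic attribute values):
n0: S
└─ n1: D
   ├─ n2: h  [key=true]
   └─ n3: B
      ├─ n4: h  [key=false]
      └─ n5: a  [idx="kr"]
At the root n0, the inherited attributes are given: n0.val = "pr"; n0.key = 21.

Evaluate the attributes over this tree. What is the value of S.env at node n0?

true

1. n0.val = "pr"  [given at root]
2. n0.key = 21  [given at root]
3. n1.val = "vr"  ["vr"]
4. n1.ok = 8  [8]
5. n2.key = true  [terminal]
6. n3.cnt = 19  [D.ok * -1 + 27]
7. n3.pre = 28  [D.ok * 2 + 12]
8. n4.key = false  [terminal]
9. n5.idx = "kr"  [terminal]
10. n3.hot = 13  [B.pre * -2 + 69]
11. n3.mk = 29  [(if h.key then B.cnt else B.pre) + 1]
12. n1.tag = 23  [(if h.key then B.hot else B.mk) + 10]
13. n0.env = true  [D.tag > 22]
14. n0.acc = 11  [S.key - 10]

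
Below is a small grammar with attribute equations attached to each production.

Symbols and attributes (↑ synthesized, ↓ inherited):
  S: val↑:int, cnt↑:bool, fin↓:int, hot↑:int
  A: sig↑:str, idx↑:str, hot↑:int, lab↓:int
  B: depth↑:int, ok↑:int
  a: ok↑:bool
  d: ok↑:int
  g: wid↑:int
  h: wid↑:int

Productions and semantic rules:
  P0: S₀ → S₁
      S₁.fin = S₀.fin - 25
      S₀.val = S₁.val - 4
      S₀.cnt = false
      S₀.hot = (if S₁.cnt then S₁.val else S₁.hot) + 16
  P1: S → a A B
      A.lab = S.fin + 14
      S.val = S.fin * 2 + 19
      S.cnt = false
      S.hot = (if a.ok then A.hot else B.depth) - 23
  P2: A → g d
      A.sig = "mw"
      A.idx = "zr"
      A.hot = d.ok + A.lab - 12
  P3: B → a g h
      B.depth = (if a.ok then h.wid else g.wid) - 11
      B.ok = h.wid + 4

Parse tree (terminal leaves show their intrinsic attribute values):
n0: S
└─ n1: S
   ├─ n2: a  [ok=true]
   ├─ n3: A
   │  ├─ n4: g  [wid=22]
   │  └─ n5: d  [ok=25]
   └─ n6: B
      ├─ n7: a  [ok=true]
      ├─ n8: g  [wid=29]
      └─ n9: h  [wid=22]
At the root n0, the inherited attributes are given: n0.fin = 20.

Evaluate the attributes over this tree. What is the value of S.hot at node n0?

15

1. n0.fin = 20  [given at root]
2. n1.fin = -5  [S₀.fin - 25]
3. n2.ok = true  [terminal]
4. n3.lab = 9  [S.fin + 14]
5. n4.wid = 22  [terminal]
6. n5.ok = 25  [terminal]
7. n3.sig = "mw"  ["mw"]
8. n3.idx = "zr"  ["zr"]
9. n3.hot = 22  [d.ok + A.lab - 12]
10. n7.ok = true  [terminal]
11. n8.wid = 29  [terminal]
12. n9.wid = 22  [terminal]
13. n6.depth = 11  [(if a.ok then h.wid else g.wid) - 11]
14. n6.ok = 26  [h.wid + 4]
15. n1.val = 9  [S.fin * 2 + 19]
16. n1.cnt = false  [false]
17. n1.hot = -1  [(if a.ok then A.hot else B.depth) - 23]
18. n0.val = 5  [S₁.val - 4]
19. n0.cnt = false  [false]
20. n0.hot = 15  [(if S₁.cnt then S₁.val else S₁.hot) + 16]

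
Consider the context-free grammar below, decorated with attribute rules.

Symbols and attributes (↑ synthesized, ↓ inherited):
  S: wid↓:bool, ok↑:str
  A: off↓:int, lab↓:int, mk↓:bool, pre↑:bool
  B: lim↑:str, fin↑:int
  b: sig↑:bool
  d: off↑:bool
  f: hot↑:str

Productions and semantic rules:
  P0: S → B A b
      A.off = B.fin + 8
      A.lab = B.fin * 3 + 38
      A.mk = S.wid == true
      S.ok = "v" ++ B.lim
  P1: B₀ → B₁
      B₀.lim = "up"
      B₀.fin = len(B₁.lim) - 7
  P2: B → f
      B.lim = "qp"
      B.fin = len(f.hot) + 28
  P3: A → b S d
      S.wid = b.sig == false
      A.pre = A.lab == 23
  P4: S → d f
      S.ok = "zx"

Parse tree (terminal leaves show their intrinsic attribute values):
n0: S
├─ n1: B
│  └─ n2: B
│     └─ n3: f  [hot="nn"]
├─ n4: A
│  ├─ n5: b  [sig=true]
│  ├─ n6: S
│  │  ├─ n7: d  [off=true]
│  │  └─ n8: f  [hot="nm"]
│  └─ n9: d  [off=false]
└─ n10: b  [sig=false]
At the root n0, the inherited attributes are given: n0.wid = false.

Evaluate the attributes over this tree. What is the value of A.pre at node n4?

1. n0.wid = false  [given at root]
2. n3.hot = "nn"  [terminal]
3. n2.lim = "qp"  ["qp"]
4. n2.fin = 30  [len(f.hot) + 28]
5. n1.lim = "up"  ["up"]
6. n1.fin = -5  [len(B₁.lim) - 7]
7. n4.off = 3  [B.fin + 8]
8. n4.lab = 23  [B.fin * 3 + 38]
9. n4.mk = false  [S.wid == true]
10. n5.sig = true  [terminal]
11. n6.wid = false  [b.sig == false]
12. n7.off = true  [terminal]
13. n8.hot = "nm"  [terminal]
14. n6.ok = "zx"  ["zx"]
15. n9.off = false  [terminal]
16. n4.pre = true  [A.lab == 23]
17. n10.sig = false  [terminal]
18. n0.ok = "vup"  ["v" ++ B.lim]

true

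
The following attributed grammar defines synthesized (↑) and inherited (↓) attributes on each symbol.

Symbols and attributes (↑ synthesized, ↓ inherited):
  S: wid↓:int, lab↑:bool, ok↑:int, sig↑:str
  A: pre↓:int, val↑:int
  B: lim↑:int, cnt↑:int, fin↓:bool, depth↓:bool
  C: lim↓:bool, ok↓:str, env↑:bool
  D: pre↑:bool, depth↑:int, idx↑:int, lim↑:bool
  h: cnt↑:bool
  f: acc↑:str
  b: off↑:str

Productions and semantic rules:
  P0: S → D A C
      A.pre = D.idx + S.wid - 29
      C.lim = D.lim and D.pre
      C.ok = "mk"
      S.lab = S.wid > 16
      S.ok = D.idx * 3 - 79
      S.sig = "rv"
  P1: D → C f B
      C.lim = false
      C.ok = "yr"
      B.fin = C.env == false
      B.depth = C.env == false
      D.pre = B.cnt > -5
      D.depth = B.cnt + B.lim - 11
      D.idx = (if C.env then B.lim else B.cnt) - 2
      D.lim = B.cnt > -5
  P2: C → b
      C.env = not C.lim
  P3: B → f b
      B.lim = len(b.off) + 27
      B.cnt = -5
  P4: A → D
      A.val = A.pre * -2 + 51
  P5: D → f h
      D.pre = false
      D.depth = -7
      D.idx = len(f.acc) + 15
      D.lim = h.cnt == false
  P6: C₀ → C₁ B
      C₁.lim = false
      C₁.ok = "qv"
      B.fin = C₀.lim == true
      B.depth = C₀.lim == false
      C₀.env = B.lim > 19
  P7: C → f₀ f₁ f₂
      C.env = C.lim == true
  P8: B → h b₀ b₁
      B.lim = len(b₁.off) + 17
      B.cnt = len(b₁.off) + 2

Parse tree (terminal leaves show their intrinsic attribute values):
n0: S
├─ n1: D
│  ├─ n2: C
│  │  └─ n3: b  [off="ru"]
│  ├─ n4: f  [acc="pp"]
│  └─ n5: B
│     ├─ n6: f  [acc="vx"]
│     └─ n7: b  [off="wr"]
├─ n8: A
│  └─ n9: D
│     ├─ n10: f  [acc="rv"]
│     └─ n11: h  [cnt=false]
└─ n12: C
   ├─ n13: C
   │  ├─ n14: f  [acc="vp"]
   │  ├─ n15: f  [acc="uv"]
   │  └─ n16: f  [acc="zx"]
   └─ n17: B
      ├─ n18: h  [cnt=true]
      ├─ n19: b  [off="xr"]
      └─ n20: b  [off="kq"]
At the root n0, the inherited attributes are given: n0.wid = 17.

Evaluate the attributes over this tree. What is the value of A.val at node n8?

21

1. n0.wid = 17  [given at root]
2. n2.lim = false  [false]
3. n2.ok = "yr"  ["yr"]
4. n3.off = "ru"  [terminal]
5. n2.env = true  [not C.lim]
6. n4.acc = "pp"  [terminal]
7. n5.fin = false  [C.env == false]
8. n5.depth = false  [C.env == false]
9. n6.acc = "vx"  [terminal]
10. n7.off = "wr"  [terminal]
11. n5.lim = 29  [len(b.off) + 27]
12. n5.cnt = -5  [-5]
13. n1.pre = false  [B.cnt > -5]
14. n1.depth = 13  [B.cnt + B.lim - 11]
15. n1.idx = 27  [(if C.env then B.lim else B.cnt) - 2]
16. n1.lim = false  [B.cnt > -5]
17. n8.pre = 15  [D.idx + S.wid - 29]
18. n10.acc = "rv"  [terminal]
19. n11.cnt = false  [terminal]
20. n9.pre = false  [false]
21. n9.depth = -7  [-7]
22. n9.idx = 17  [len(f.acc) + 15]
23. n9.lim = true  [h.cnt == false]
24. n8.val = 21  [A.pre * -2 + 51]
25. n12.lim = false  [D.lim and D.pre]
26. n12.ok = "mk"  ["mk"]
27. n13.lim = false  [false]
28. n13.ok = "qv"  ["qv"]
29. n14.acc = "vp"  [terminal]
30. n15.acc = "uv"  [terminal]
31. n16.acc = "zx"  [terminal]
32. n13.env = false  [C.lim == true]
33. n17.fin = false  [C₀.lim == true]
34. n17.depth = true  [C₀.lim == false]
35. n18.cnt = true  [terminal]
36. n19.off = "xr"  [terminal]
37. n20.off = "kq"  [terminal]
38. n17.lim = 19  [len(b₁.off) + 17]
39. n17.cnt = 4  [len(b₁.off) + 2]
40. n12.env = false  [B.lim > 19]
41. n0.lab = true  [S.wid > 16]
42. n0.ok = 2  [D.idx * 3 - 79]
43. n0.sig = "rv"  ["rv"]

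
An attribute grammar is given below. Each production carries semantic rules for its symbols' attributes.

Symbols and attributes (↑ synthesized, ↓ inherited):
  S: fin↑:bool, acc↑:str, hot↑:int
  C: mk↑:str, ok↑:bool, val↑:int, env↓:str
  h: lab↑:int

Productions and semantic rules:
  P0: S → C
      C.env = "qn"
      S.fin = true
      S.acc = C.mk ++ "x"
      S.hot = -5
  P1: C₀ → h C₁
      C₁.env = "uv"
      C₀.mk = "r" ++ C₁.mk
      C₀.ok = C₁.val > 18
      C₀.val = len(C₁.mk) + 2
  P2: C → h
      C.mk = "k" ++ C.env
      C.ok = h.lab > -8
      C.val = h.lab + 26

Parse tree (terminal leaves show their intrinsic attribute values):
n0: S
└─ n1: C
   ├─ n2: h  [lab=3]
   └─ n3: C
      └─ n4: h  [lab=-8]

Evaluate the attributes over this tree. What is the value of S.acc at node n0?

1. n1.env = "qn"  ["qn"]
2. n2.lab = 3  [terminal]
3. n3.env = "uv"  ["uv"]
4. n4.lab = -8  [terminal]
5. n3.mk = "kuv"  ["k" ++ C.env]
6. n3.ok = false  [h.lab > -8]
7. n3.val = 18  [h.lab + 26]
8. n1.mk = "rkuv"  ["r" ++ C₁.mk]
9. n1.ok = false  [C₁.val > 18]
10. n1.val = 5  [len(C₁.mk) + 2]
11. n0.fin = true  [true]
12. n0.acc = "rkuvx"  [C.mk ++ "x"]
13. n0.hot = -5  [-5]

"rkuvx"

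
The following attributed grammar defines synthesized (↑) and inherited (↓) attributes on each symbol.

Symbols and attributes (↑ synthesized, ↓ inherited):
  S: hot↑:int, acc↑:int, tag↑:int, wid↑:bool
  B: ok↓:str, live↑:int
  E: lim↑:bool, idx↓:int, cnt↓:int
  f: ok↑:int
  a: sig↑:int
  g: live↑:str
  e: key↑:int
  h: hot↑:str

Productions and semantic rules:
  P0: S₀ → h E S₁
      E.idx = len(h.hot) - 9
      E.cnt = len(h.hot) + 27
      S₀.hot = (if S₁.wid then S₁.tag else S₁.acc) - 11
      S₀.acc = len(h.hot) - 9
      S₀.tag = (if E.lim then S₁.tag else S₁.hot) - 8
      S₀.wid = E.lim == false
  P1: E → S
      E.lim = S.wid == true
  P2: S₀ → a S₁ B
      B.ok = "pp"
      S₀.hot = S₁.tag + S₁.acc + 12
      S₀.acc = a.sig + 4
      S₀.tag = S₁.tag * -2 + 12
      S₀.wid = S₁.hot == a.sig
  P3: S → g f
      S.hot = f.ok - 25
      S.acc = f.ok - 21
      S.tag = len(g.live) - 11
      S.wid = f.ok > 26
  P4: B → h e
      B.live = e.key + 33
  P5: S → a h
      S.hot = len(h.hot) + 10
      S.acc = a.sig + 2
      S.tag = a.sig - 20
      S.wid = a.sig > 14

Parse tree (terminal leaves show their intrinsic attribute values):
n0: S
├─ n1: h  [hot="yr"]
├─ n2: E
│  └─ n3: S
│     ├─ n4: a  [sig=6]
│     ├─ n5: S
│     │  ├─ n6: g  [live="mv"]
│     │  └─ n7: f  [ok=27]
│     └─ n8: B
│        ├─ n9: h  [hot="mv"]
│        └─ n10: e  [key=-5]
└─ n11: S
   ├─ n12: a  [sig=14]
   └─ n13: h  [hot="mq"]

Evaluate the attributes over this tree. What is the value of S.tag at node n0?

4

1. n1.hot = "yr"  [terminal]
2. n2.idx = -7  [len(h.hot) - 9]
3. n2.cnt = 29  [len(h.hot) + 27]
4. n4.sig = 6  [terminal]
5. n6.live = "mv"  [terminal]
6. n7.ok = 27  [terminal]
7. n5.hot = 2  [f.ok - 25]
8. n5.acc = 6  [f.ok - 21]
9. n5.tag = -9  [len(g.live) - 11]
10. n5.wid = true  [f.ok > 26]
11. n8.ok = "pp"  ["pp"]
12. n9.hot = "mv"  [terminal]
13. n10.key = -5  [terminal]
14. n8.live = 28  [e.key + 33]
15. n3.hot = 9  [S₁.tag + S₁.acc + 12]
16. n3.acc = 10  [a.sig + 4]
17. n3.tag = 30  [S₁.tag * -2 + 12]
18. n3.wid = false  [S₁.hot == a.sig]
19. n2.lim = false  [S.wid == true]
20. n12.sig = 14  [terminal]
21. n13.hot = "mq"  [terminal]
22. n11.hot = 12  [len(h.hot) + 10]
23. n11.acc = 16  [a.sig + 2]
24. n11.tag = -6  [a.sig - 20]
25. n11.wid = false  [a.sig > 14]
26. n0.hot = 5  [(if S₁.wid then S₁.tag else S₁.acc) - 11]
27. n0.acc = -7  [len(h.hot) - 9]
28. n0.tag = 4  [(if E.lim then S₁.tag else S₁.hot) - 8]
29. n0.wid = true  [E.lim == false]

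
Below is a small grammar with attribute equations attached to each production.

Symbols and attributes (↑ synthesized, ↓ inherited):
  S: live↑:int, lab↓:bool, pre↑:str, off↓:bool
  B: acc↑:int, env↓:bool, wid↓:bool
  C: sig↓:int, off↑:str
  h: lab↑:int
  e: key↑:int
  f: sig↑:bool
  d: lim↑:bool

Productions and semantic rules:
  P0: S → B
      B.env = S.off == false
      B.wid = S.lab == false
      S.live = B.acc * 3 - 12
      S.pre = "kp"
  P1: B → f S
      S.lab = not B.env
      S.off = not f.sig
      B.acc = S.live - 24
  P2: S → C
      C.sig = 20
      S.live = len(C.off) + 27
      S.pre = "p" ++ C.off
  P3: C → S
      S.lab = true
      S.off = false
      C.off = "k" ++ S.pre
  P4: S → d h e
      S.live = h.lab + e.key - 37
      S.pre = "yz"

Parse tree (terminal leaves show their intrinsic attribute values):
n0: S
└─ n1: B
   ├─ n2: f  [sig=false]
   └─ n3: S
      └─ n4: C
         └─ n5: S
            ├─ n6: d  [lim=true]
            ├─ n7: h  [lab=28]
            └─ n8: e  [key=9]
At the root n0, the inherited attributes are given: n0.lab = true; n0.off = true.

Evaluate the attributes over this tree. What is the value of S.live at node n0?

1. n0.lab = true  [given at root]
2. n0.off = true  [given at root]
3. n1.env = false  [S.off == false]
4. n1.wid = false  [S.lab == false]
5. n2.sig = false  [terminal]
6. n3.lab = true  [not B.env]
7. n3.off = true  [not f.sig]
8. n4.sig = 20  [20]
9. n5.lab = true  [true]
10. n5.off = false  [false]
11. n6.lim = true  [terminal]
12. n7.lab = 28  [terminal]
13. n8.key = 9  [terminal]
14. n5.live = 0  [h.lab + e.key - 37]
15. n5.pre = "yz"  ["yz"]
16. n4.off = "kyz"  ["k" ++ S.pre]
17. n3.live = 30  [len(C.off) + 27]
18. n3.pre = "pkyz"  ["p" ++ C.off]
19. n1.acc = 6  [S.live - 24]
20. n0.live = 6  [B.acc * 3 - 12]
21. n0.pre = "kp"  ["kp"]

6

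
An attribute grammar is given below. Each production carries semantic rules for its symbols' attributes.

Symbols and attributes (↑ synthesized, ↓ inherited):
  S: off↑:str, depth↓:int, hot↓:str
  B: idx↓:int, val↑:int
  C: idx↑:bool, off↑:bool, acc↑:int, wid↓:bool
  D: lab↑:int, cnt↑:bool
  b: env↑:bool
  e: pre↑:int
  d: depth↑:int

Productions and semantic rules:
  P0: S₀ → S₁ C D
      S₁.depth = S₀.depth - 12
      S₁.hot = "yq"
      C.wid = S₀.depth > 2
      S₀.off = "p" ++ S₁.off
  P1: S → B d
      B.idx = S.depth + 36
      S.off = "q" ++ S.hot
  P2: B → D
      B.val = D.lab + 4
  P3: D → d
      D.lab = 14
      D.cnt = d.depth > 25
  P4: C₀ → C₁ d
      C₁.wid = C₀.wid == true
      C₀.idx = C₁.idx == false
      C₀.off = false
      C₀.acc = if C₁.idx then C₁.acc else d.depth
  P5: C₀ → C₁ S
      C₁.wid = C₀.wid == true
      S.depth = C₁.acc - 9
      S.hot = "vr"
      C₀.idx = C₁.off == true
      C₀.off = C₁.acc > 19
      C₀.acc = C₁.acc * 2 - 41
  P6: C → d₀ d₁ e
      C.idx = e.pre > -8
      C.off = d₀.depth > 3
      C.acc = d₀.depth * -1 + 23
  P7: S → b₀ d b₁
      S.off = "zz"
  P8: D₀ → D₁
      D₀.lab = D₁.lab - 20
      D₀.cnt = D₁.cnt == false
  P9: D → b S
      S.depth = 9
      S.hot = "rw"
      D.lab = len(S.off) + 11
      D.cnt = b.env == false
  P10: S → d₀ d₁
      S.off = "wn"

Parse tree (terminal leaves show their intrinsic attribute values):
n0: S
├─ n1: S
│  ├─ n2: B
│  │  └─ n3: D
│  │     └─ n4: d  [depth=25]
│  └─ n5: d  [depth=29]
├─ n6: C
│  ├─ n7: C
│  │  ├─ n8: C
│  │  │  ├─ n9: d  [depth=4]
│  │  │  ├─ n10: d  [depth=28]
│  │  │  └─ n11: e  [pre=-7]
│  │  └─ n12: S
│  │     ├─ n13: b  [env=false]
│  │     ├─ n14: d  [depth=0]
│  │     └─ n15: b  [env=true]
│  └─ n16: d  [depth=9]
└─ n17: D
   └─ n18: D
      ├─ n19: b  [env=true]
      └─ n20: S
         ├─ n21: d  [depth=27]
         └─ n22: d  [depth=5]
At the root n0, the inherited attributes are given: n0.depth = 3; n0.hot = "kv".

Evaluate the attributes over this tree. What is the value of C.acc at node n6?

1. n0.depth = 3  [given at root]
2. n0.hot = "kv"  [given at root]
3. n1.depth = -9  [S₀.depth - 12]
4. n1.hot = "yq"  ["yq"]
5. n2.idx = 27  [S.depth + 36]
6. n4.depth = 25  [terminal]
7. n3.lab = 14  [14]
8. n3.cnt = false  [d.depth > 25]
9. n2.val = 18  [D.lab + 4]
10. n5.depth = 29  [terminal]
11. n1.off = "qyq"  ["q" ++ S.hot]
12. n6.wid = true  [S₀.depth > 2]
13. n7.wid = true  [C₀.wid == true]
14. n8.wid = true  [C₀.wid == true]
15. n9.depth = 4  [terminal]
16. n10.depth = 28  [terminal]
17. n11.pre = -7  [terminal]
18. n8.idx = true  [e.pre > -8]
19. n8.off = true  [d₀.depth > 3]
20. n8.acc = 19  [d₀.depth * -1 + 23]
21. n12.depth = 10  [C₁.acc - 9]
22. n12.hot = "vr"  ["vr"]
23. n13.env = false  [terminal]
24. n14.depth = 0  [terminal]
25. n15.env = true  [terminal]
26. n12.off = "zz"  ["zz"]
27. n7.idx = true  [C₁.off == true]
28. n7.off = false  [C₁.acc > 19]
29. n7.acc = -3  [C₁.acc * 2 - 41]
30. n16.depth = 9  [terminal]
31. n6.idx = false  [C₁.idx == false]
32. n6.off = false  [false]
33. n6.acc = -3  [if C₁.idx then C₁.acc else d.depth]
34. n19.env = true  [terminal]
35. n20.depth = 9  [9]
36. n20.hot = "rw"  ["rw"]
37. n21.depth = 27  [terminal]
38. n22.depth = 5  [terminal]
39. n20.off = "wn"  ["wn"]
40. n18.lab = 13  [len(S.off) + 11]
41. n18.cnt = false  [b.env == false]
42. n17.lab = -7  [D₁.lab - 20]
43. n17.cnt = true  [D₁.cnt == false]
44. n0.off = "pqyq"  ["p" ++ S₁.off]

-3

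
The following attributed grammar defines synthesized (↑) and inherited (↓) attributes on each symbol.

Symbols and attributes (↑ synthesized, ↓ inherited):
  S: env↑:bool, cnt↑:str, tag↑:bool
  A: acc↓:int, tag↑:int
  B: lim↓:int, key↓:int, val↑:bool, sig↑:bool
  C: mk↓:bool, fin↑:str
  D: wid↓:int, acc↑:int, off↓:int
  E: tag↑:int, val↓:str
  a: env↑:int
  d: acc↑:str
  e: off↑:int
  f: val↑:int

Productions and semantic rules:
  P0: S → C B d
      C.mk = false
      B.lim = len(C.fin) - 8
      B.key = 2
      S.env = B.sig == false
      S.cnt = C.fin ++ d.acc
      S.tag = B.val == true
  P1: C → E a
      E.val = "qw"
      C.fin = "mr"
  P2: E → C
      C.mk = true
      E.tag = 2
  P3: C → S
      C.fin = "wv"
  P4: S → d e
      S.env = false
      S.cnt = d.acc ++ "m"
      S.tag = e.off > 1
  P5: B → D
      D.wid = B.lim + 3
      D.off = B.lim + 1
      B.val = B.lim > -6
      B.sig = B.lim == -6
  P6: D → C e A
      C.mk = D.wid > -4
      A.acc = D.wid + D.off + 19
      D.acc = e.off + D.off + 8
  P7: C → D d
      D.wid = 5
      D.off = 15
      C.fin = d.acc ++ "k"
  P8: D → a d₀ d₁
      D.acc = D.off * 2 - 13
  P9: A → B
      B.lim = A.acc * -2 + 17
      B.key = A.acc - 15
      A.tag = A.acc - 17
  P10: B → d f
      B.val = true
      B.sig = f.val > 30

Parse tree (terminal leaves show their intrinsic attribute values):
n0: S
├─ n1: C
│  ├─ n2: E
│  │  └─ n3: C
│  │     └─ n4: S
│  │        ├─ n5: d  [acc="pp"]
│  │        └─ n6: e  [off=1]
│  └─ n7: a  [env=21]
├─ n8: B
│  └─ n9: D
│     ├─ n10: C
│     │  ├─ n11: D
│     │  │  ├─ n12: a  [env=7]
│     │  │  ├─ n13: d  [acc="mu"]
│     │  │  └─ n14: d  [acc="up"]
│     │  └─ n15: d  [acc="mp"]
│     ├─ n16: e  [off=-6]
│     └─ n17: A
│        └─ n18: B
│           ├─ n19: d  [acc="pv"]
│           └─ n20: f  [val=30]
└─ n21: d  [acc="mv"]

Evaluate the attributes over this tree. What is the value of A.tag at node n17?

1. n1.mk = false  [false]
2. n2.val = "qw"  ["qw"]
3. n3.mk = true  [true]
4. n5.acc = "pp"  [terminal]
5. n6.off = 1  [terminal]
6. n4.env = false  [false]
7. n4.cnt = "ppm"  [d.acc ++ "m"]
8. n4.tag = false  [e.off > 1]
9. n3.fin = "wv"  ["wv"]
10. n2.tag = 2  [2]
11. n7.env = 21  [terminal]
12. n1.fin = "mr"  ["mr"]
13. n8.lim = -6  [len(C.fin) - 8]
14. n8.key = 2  [2]
15. n9.wid = -3  [B.lim + 3]
16. n9.off = -5  [B.lim + 1]
17. n10.mk = true  [D.wid > -4]
18. n11.wid = 5  [5]
19. n11.off = 15  [15]
20. n12.env = 7  [terminal]
21. n13.acc = "mu"  [terminal]
22. n14.acc = "up"  [terminal]
23. n11.acc = 17  [D.off * 2 - 13]
24. n15.acc = "mp"  [terminal]
25. n10.fin = "mpk"  [d.acc ++ "k"]
26. n16.off = -6  [terminal]
27. n17.acc = 11  [D.wid + D.off + 19]
28. n18.lim = -5  [A.acc * -2 + 17]
29. n18.key = -4  [A.acc - 15]
30. n19.acc = "pv"  [terminal]
31. n20.val = 30  [terminal]
32. n18.val = true  [true]
33. n18.sig = false  [f.val > 30]
34. n17.tag = -6  [A.acc - 17]
35. n9.acc = -3  [e.off + D.off + 8]
36. n8.val = false  [B.lim > -6]
37. n8.sig = true  [B.lim == -6]
38. n21.acc = "mv"  [terminal]
39. n0.env = false  [B.sig == false]
40. n0.cnt = "mrmv"  [C.fin ++ d.acc]
41. n0.tag = false  [B.val == true]

-6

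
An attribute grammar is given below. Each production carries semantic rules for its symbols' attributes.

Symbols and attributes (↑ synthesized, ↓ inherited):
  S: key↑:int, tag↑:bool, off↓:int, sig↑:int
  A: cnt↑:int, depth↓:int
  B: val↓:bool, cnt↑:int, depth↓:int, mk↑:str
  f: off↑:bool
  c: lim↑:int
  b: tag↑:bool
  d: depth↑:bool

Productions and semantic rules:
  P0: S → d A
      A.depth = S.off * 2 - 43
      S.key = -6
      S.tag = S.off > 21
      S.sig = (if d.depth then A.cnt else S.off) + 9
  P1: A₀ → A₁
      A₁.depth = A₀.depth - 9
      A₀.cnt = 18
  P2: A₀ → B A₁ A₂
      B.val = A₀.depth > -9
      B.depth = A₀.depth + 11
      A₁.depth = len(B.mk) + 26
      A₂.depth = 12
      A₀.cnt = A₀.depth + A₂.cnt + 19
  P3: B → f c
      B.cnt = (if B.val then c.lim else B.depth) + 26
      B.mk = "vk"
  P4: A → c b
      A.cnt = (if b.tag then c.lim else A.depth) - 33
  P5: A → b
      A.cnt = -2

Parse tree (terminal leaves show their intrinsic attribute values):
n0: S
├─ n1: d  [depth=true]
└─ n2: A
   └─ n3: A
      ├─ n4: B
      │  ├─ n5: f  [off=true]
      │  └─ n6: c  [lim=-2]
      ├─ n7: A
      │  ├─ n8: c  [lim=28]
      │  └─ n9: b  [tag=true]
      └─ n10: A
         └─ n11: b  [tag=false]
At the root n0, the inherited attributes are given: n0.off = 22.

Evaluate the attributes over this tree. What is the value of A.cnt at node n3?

9

1. n0.off = 22  [given at root]
2. n1.depth = true  [terminal]
3. n2.depth = 1  [S.off * 2 - 43]
4. n3.depth = -8  [A₀.depth - 9]
5. n4.val = true  [A₀.depth > -9]
6. n4.depth = 3  [A₀.depth + 11]
7. n5.off = true  [terminal]
8. n6.lim = -2  [terminal]
9. n4.cnt = 24  [(if B.val then c.lim else B.depth) + 26]
10. n4.mk = "vk"  ["vk"]
11. n7.depth = 28  [len(B.mk) + 26]
12. n8.lim = 28  [terminal]
13. n9.tag = true  [terminal]
14. n7.cnt = -5  [(if b.tag then c.lim else A.depth) - 33]
15. n10.depth = 12  [12]
16. n11.tag = false  [terminal]
17. n10.cnt = -2  [-2]
18. n3.cnt = 9  [A₀.depth + A₂.cnt + 19]
19. n2.cnt = 18  [18]
20. n0.key = -6  [-6]
21. n0.tag = true  [S.off > 21]
22. n0.sig = 27  [(if d.depth then A.cnt else S.off) + 9]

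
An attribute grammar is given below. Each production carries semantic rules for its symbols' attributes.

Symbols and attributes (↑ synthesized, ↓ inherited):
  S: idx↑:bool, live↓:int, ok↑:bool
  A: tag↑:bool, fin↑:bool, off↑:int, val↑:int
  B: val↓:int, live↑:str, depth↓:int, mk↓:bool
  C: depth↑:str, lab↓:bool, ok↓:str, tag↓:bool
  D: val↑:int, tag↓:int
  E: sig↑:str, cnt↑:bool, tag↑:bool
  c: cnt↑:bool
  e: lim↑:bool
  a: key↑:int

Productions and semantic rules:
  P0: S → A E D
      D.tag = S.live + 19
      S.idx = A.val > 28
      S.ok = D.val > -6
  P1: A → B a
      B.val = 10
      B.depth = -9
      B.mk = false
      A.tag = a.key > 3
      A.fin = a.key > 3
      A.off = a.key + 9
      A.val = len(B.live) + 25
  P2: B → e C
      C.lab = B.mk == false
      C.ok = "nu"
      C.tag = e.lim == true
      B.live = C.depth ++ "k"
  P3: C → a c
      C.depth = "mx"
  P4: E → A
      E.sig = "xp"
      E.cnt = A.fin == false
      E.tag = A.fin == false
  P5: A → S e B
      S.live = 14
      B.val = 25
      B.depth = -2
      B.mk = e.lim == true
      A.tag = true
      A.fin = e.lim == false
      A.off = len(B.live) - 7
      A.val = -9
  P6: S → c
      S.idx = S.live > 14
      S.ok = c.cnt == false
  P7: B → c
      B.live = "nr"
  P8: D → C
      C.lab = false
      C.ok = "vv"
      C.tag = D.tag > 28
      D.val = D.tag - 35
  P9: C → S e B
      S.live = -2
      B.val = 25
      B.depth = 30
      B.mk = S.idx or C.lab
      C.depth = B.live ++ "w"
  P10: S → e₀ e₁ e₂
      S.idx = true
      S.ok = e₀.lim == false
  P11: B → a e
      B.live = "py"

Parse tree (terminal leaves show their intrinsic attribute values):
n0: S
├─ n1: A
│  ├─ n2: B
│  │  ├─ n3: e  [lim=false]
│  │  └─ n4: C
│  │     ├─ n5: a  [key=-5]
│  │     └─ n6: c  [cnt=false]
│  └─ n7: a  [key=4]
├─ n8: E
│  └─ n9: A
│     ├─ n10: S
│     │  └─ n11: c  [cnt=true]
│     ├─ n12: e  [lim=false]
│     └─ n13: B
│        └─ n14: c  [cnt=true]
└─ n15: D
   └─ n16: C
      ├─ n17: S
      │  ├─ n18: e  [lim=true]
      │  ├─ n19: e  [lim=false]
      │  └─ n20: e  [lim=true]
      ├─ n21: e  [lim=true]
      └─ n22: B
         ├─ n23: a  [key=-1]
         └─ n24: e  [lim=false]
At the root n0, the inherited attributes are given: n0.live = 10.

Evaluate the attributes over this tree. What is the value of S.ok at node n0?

false

1. n0.live = 10  [given at root]
2. n2.val = 10  [10]
3. n2.depth = -9  [-9]
4. n2.mk = false  [false]
5. n3.lim = false  [terminal]
6. n4.lab = true  [B.mk == false]
7. n4.ok = "nu"  ["nu"]
8. n4.tag = false  [e.lim == true]
9. n5.key = -5  [terminal]
10. n6.cnt = false  [terminal]
11. n4.depth = "mx"  ["mx"]
12. n2.live = "mxk"  [C.depth ++ "k"]
13. n7.key = 4  [terminal]
14. n1.tag = true  [a.key > 3]
15. n1.fin = true  [a.key > 3]
16. n1.off = 13  [a.key + 9]
17. n1.val = 28  [len(B.live) + 25]
18. n10.live = 14  [14]
19. n11.cnt = true  [terminal]
20. n10.idx = false  [S.live > 14]
21. n10.ok = false  [c.cnt == false]
22. n12.lim = false  [terminal]
23. n13.val = 25  [25]
24. n13.depth = -2  [-2]
25. n13.mk = false  [e.lim == true]
26. n14.cnt = true  [terminal]
27. n13.live = "nr"  ["nr"]
28. n9.tag = true  [true]
29. n9.fin = true  [e.lim == false]
30. n9.off = -5  [len(B.live) - 7]
31. n9.val = -9  [-9]
32. n8.sig = "xp"  ["xp"]
33. n8.cnt = false  [A.fin == false]
34. n8.tag = false  [A.fin == false]
35. n15.tag = 29  [S.live + 19]
36. n16.lab = false  [false]
37. n16.ok = "vv"  ["vv"]
38. n16.tag = true  [D.tag > 28]
39. n17.live = -2  [-2]
40. n18.lim = true  [terminal]
41. n19.lim = false  [terminal]
42. n20.lim = true  [terminal]
43. n17.idx = true  [true]
44. n17.ok = false  [e₀.lim == false]
45. n21.lim = true  [terminal]
46. n22.val = 25  [25]
47. n22.depth = 30  [30]
48. n22.mk = true  [S.idx or C.lab]
49. n23.key = -1  [terminal]
50. n24.lim = false  [terminal]
51. n22.live = "py"  ["py"]
52. n16.depth = "pyw"  [B.live ++ "w"]
53. n15.val = -6  [D.tag - 35]
54. n0.idx = false  [A.val > 28]
55. n0.ok = false  [D.val > -6]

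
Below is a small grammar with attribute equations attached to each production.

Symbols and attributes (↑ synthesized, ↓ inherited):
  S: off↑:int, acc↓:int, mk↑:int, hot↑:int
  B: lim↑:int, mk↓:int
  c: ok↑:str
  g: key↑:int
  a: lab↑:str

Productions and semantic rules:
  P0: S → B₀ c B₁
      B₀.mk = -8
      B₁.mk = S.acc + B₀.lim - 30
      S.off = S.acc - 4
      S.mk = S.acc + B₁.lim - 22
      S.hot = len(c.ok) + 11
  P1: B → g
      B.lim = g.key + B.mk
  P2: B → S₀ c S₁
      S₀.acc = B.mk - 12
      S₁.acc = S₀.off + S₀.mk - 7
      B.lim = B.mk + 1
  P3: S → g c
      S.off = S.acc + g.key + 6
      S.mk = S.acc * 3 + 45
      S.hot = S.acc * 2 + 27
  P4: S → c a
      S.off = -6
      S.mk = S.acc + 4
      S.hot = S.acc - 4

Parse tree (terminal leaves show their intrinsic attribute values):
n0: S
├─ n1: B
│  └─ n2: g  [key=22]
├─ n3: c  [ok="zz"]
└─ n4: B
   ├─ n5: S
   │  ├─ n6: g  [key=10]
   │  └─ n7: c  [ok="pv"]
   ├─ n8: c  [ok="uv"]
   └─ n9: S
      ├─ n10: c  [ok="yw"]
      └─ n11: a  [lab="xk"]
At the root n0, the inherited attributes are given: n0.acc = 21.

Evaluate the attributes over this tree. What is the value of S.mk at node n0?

1. n0.acc = 21  [given at root]
2. n1.mk = -8  [-8]
3. n2.key = 22  [terminal]
4. n1.lim = 14  [g.key + B.mk]
5. n3.ok = "zz"  [terminal]
6. n4.mk = 5  [S.acc + B₀.lim - 30]
7. n5.acc = -7  [B.mk - 12]
8. n6.key = 10  [terminal]
9. n7.ok = "pv"  [terminal]
10. n5.off = 9  [S.acc + g.key + 6]
11. n5.mk = 24  [S.acc * 3 + 45]
12. n5.hot = 13  [S.acc * 2 + 27]
13. n8.ok = "uv"  [terminal]
14. n9.acc = 26  [S₀.off + S₀.mk - 7]
15. n10.ok = "yw"  [terminal]
16. n11.lab = "xk"  [terminal]
17. n9.off = -6  [-6]
18. n9.mk = 30  [S.acc + 4]
19. n9.hot = 22  [S.acc - 4]
20. n4.lim = 6  [B.mk + 1]
21. n0.off = 17  [S.acc - 4]
22. n0.mk = 5  [S.acc + B₁.lim - 22]
23. n0.hot = 13  [len(c.ok) + 11]

5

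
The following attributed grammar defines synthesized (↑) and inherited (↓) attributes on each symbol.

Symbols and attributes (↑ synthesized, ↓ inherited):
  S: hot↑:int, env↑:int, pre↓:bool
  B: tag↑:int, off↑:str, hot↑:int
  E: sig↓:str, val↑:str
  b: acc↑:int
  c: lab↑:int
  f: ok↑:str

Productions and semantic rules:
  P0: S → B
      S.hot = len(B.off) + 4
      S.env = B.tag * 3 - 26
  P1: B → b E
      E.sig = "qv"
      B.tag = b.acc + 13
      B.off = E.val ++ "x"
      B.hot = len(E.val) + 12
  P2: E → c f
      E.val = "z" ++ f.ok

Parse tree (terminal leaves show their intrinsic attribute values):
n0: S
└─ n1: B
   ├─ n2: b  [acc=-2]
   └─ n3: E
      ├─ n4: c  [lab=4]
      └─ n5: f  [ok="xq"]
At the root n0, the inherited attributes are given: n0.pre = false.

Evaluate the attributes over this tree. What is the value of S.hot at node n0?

8

1. n0.pre = false  [given at root]
2. n2.acc = -2  [terminal]
3. n3.sig = "qv"  ["qv"]
4. n4.lab = 4  [terminal]
5. n5.ok = "xq"  [terminal]
6. n3.val = "zxq"  ["z" ++ f.ok]
7. n1.tag = 11  [b.acc + 13]
8. n1.off = "zxqx"  [E.val ++ "x"]
9. n1.hot = 15  [len(E.val) + 12]
10. n0.hot = 8  [len(B.off) + 4]
11. n0.env = 7  [B.tag * 3 - 26]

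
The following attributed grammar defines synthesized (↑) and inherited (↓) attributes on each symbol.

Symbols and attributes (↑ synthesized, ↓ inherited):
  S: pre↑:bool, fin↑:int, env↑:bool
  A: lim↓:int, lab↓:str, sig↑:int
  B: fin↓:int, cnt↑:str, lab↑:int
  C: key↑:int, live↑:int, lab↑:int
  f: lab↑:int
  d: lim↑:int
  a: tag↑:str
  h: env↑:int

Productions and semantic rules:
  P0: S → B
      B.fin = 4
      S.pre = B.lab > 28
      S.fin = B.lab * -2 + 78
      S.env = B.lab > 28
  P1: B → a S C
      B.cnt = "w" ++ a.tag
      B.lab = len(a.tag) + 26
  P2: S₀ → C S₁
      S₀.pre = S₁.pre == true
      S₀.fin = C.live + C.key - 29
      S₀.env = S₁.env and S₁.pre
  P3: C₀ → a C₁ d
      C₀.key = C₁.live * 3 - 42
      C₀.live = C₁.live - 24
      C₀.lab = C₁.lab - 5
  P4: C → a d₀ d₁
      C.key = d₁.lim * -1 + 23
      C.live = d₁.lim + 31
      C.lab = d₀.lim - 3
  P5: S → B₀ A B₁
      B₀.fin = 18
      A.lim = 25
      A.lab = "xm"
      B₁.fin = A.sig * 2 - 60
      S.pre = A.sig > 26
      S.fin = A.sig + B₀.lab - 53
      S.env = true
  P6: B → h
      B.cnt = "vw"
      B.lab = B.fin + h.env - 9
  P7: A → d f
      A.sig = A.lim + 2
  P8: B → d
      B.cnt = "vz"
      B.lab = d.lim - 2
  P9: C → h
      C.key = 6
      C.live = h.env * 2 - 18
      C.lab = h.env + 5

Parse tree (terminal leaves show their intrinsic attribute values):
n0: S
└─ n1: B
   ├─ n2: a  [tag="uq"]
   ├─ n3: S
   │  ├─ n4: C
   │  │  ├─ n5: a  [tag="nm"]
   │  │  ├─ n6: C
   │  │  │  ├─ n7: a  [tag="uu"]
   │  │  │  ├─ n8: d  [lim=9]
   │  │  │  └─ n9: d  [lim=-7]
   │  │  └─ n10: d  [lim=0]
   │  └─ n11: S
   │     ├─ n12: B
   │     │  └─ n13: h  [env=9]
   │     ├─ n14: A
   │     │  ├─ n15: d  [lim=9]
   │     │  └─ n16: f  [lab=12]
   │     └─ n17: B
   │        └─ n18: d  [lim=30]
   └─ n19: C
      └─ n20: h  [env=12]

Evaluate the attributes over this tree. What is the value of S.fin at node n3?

1. n1.fin = 4  [4]
2. n2.tag = "uq"  [terminal]
3. n5.tag = "nm"  [terminal]
4. n7.tag = "uu"  [terminal]
5. n8.lim = 9  [terminal]
6. n9.lim = -7  [terminal]
7. n6.key = 30  [d₁.lim * -1 + 23]
8. n6.live = 24  [d₁.lim + 31]
9. n6.lab = 6  [d₀.lim - 3]
10. n10.lim = 0  [terminal]
11. n4.key = 30  [C₁.live * 3 - 42]
12. n4.live = 0  [C₁.live - 24]
13. n4.lab = 1  [C₁.lab - 5]
14. n12.fin = 18  [18]
15. n13.env = 9  [terminal]
16. n12.cnt = "vw"  ["vw"]
17. n12.lab = 18  [B.fin + h.env - 9]
18. n14.lim = 25  [25]
19. n14.lab = "xm"  ["xm"]
20. n15.lim = 9  [terminal]
21. n16.lab = 12  [terminal]
22. n14.sig = 27  [A.lim + 2]
23. n17.fin = -6  [A.sig * 2 - 60]
24. n18.lim = 30  [terminal]
25. n17.cnt = "vz"  ["vz"]
26. n17.lab = 28  [d.lim - 2]
27. n11.pre = true  [A.sig > 26]
28. n11.fin = -8  [A.sig + B₀.lab - 53]
29. n11.env = true  [true]
30. n3.pre = true  [S₁.pre == true]
31. n3.fin = 1  [C.live + C.key - 29]
32. n3.env = true  [S₁.env and S₁.pre]
33. n20.env = 12  [terminal]
34. n19.key = 6  [6]
35. n19.live = 6  [h.env * 2 - 18]
36. n19.lab = 17  [h.env + 5]
37. n1.cnt = "wuq"  ["w" ++ a.tag]
38. n1.lab = 28  [len(a.tag) + 26]
39. n0.pre = false  [B.lab > 28]
40. n0.fin = 22  [B.lab * -2 + 78]
41. n0.env = false  [B.lab > 28]

1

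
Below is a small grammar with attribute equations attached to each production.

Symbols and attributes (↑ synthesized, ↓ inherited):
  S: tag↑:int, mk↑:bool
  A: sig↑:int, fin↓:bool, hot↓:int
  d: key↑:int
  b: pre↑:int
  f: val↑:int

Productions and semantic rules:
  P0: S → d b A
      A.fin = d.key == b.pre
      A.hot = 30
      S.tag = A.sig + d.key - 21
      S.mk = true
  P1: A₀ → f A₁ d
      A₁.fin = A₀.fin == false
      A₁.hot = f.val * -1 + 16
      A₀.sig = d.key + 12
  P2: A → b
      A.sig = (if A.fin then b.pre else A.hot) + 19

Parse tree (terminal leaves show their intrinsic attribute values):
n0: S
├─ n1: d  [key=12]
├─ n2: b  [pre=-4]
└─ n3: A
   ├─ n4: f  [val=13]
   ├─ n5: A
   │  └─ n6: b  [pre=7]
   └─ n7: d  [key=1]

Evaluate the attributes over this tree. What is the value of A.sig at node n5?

1. n1.key = 12  [terminal]
2. n2.pre = -4  [terminal]
3. n3.fin = false  [d.key == b.pre]
4. n3.hot = 30  [30]
5. n4.val = 13  [terminal]
6. n5.fin = true  [A₀.fin == false]
7. n5.hot = 3  [f.val * -1 + 16]
8. n6.pre = 7  [terminal]
9. n5.sig = 26  [(if A.fin then b.pre else A.hot) + 19]
10. n7.key = 1  [terminal]
11. n3.sig = 13  [d.key + 12]
12. n0.tag = 4  [A.sig + d.key - 21]
13. n0.mk = true  [true]

26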